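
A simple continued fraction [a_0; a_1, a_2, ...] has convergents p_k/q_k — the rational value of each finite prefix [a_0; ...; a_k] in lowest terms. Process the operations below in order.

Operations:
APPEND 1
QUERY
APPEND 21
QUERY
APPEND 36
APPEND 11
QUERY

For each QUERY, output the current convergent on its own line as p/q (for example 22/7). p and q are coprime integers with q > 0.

APPEND 1: p_0 = 1·1 + 0 = 1, q_0 = 1·0 + 1 = 1 → 1/1
APPEND 21: p_1 = 21·1 + 1 = 22, q_1 = 21·1 + 0 = 21 → 22/21
APPEND 36: p_2 = 36·22 + 1 = 793, q_2 = 36·21 + 1 = 757 → 793/757
APPEND 11: p_3 = 11·793 + 22 = 8745, q_3 = 11·757 + 21 = 8348 → 8745/8348

1/1
22/21
8745/8348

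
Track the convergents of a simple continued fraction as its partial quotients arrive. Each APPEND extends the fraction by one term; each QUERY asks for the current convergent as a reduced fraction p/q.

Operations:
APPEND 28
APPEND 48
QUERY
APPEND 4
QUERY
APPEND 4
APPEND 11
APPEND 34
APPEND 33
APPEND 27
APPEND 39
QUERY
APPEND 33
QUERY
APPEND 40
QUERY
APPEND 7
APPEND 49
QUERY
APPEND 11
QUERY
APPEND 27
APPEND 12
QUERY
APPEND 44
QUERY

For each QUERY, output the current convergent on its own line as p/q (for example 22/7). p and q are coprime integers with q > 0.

1345/48
5408/193
306705496157/10945663404
10129138163690/361487284387
405472232043757/14470437038884
139978775593073218/4995543218311059
1542614966286275387/55052629947978224
503029609350156379391/17952051251712655508
22175093394272203201871/791381671627170565459

APPEND 28: p_0 = 28·1 + 0 = 28, q_0 = 28·0 + 1 = 1 → 28/1
APPEND 48: p_1 = 48·28 + 1 = 1345, q_1 = 48·1 + 0 = 48 → 1345/48
APPEND 4: p_2 = 4·1345 + 28 = 5408, q_2 = 4·48 + 1 = 193 → 5408/193
APPEND 4: p_3 = 4·5408 + 1345 = 22977, q_3 = 4·193 + 48 = 820 → 22977/820
APPEND 11: p_4 = 11·22977 + 5408 = 258155, q_4 = 11·820 + 193 = 9213 → 258155/9213
APPEND 34: p_5 = 34·258155 + 22977 = 8800247, q_5 = 34·9213 + 820 = 314062 → 8800247/314062
APPEND 33: p_6 = 33·8800247 + 258155 = 290666306, q_6 = 33·314062 + 9213 = 10373259 → 290666306/10373259
APPEND 27: p_7 = 27·290666306 + 8800247 = 7856790509, q_7 = 27·10373259 + 314062 = 280392055 → 7856790509/280392055
APPEND 39: p_8 = 39·7856790509 + 290666306 = 306705496157, q_8 = 39·280392055 + 10373259 = 10945663404 → 306705496157/10945663404
APPEND 33: p_9 = 33·306705496157 + 7856790509 = 10129138163690, q_9 = 33·10945663404 + 280392055 = 361487284387 → 10129138163690/361487284387
APPEND 40: p_10 = 40·10129138163690 + 306705496157 = 405472232043757, q_10 = 40·361487284387 + 10945663404 = 14470437038884 → 405472232043757/14470437038884
APPEND 7: p_11 = 7·405472232043757 + 10129138163690 = 2848434762469989, q_11 = 7·14470437038884 + 361487284387 = 101654546556575 → 2848434762469989/101654546556575
APPEND 49: p_12 = 49·2848434762469989 + 405472232043757 = 139978775593073218, q_12 = 49·101654546556575 + 14470437038884 = 4995543218311059 → 139978775593073218/4995543218311059
APPEND 11: p_13 = 11·139978775593073218 + 2848434762469989 = 1542614966286275387, q_13 = 11·4995543218311059 + 101654546556575 = 55052629947978224 → 1542614966286275387/55052629947978224
APPEND 27: p_14 = 27·1542614966286275387 + 139978775593073218 = 41790582865322508667, q_14 = 27·55052629947978224 + 4995543218311059 = 1491416551813723107 → 41790582865322508667/1491416551813723107
APPEND 12: p_15 = 12·41790582865322508667 + 1542614966286275387 = 503029609350156379391, q_15 = 12·1491416551813723107 + 55052629947978224 = 17952051251712655508 → 503029609350156379391/17952051251712655508
APPEND 44: p_16 = 44·503029609350156379391 + 41790582865322508667 = 22175093394272203201871, q_16 = 44·17952051251712655508 + 1491416551813723107 = 791381671627170565459 → 22175093394272203201871/791381671627170565459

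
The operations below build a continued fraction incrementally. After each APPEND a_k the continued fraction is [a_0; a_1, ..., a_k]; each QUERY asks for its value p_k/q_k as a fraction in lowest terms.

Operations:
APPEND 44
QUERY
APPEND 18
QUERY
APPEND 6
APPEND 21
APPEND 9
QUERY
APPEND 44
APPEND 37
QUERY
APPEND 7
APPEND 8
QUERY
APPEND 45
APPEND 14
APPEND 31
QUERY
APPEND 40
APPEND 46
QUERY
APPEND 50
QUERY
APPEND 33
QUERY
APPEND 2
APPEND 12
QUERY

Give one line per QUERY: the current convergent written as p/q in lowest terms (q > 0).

44/1
793/18
919517/20872
1501653688/34085847
85918743280/1950258679
1689113059994245/38340963558214
3112157816467562481/70642476371001604
155675509708234810316/3533658691058937665
5140403978188216302909/116681379281315944549
130378205571204225296517/2959438386325605865705

APPEND 44: p_0 = 44·1 + 0 = 44, q_0 = 44·0 + 1 = 1 → 44/1
APPEND 18: p_1 = 18·44 + 1 = 793, q_1 = 18·1 + 0 = 18 → 793/18
APPEND 6: p_2 = 6·793 + 44 = 4802, q_2 = 6·18 + 1 = 109 → 4802/109
APPEND 21: p_3 = 21·4802 + 793 = 101635, q_3 = 21·109 + 18 = 2307 → 101635/2307
APPEND 9: p_4 = 9·101635 + 4802 = 919517, q_4 = 9·2307 + 109 = 20872 → 919517/20872
APPEND 44: p_5 = 44·919517 + 101635 = 40560383, q_5 = 44·20872 + 2307 = 920675 → 40560383/920675
APPEND 37: p_6 = 37·40560383 + 919517 = 1501653688, q_6 = 37·920675 + 20872 = 34085847 → 1501653688/34085847
APPEND 7: p_7 = 7·1501653688 + 40560383 = 10552136199, q_7 = 7·34085847 + 920675 = 239521604 → 10552136199/239521604
APPEND 8: p_8 = 8·10552136199 + 1501653688 = 85918743280, q_8 = 8·239521604 + 34085847 = 1950258679 → 85918743280/1950258679
APPEND 45: p_9 = 45·85918743280 + 10552136199 = 3876895583799, q_9 = 45·1950258679 + 239521604 = 88001162159 → 3876895583799/88001162159
APPEND 14: p_10 = 14·3876895583799 + 85918743280 = 54362456916466, q_10 = 14·88001162159 + 1950258679 = 1233966528905 → 54362456916466/1233966528905
APPEND 31: p_11 = 31·54362456916466 + 3876895583799 = 1689113059994245, q_11 = 31·1233966528905 + 88001162159 = 38340963558214 → 1689113059994245/38340963558214
APPEND 40: p_12 = 40·1689113059994245 + 54362456916466 = 67618884856686266, q_12 = 40·38340963558214 + 1233966528905 = 1534872508857465 → 67618884856686266/1534872508857465
APPEND 46: p_13 = 46·67618884856686266 + 1689113059994245 = 3112157816467562481, q_13 = 46·1534872508857465 + 38340963558214 = 70642476371001604 → 3112157816467562481/70642476371001604
APPEND 50: p_14 = 50·3112157816467562481 + 67618884856686266 = 155675509708234810316, q_14 = 50·70642476371001604 + 1534872508857465 = 3533658691058937665 → 155675509708234810316/3533658691058937665
APPEND 33: p_15 = 33·155675509708234810316 + 3112157816467562481 = 5140403978188216302909, q_15 = 33·3533658691058937665 + 70642476371001604 = 116681379281315944549 → 5140403978188216302909/116681379281315944549
APPEND 2: p_16 = 2·5140403978188216302909 + 155675509708234810316 = 10436483466084667416134, q_16 = 2·116681379281315944549 + 3533658691058937665 = 236896417253690826763 → 10436483466084667416134/236896417253690826763
APPEND 12: p_17 = 12·10436483466084667416134 + 5140403978188216302909 = 130378205571204225296517, q_17 = 12·236896417253690826763 + 116681379281315944549 = 2959438386325605865705 → 130378205571204225296517/2959438386325605865705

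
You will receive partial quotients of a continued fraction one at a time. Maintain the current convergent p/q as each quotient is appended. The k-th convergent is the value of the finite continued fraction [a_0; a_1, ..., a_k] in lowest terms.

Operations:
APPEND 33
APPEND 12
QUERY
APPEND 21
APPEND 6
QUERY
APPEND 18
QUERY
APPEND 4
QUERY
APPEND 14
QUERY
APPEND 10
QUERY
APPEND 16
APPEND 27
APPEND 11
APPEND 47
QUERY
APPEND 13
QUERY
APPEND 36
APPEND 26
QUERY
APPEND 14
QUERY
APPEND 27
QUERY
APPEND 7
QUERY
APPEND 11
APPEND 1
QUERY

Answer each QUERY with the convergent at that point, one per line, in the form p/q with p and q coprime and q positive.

APPEND 33: p_0 = 33·1 + 0 = 33, q_0 = 33·0 + 1 = 1 → 33/1
APPEND 12: p_1 = 12·33 + 1 = 397, q_1 = 12·1 + 0 = 12 → 397/12
APPEND 21: p_2 = 21·397 + 33 = 8370, q_2 = 21·12 + 1 = 253 → 8370/253
APPEND 6: p_3 = 6·8370 + 397 = 50617, q_3 = 6·253 + 12 = 1530 → 50617/1530
APPEND 18: p_4 = 18·50617 + 8370 = 919476, q_4 = 18·1530 + 253 = 27793 → 919476/27793
APPEND 4: p_5 = 4·919476 + 50617 = 3728521, q_5 = 4·27793 + 1530 = 112702 → 3728521/112702
APPEND 14: p_6 = 14·3728521 + 919476 = 53118770, q_6 = 14·112702 + 27793 = 1605621 → 53118770/1605621
APPEND 10: p_7 = 10·53118770 + 3728521 = 534916221, q_7 = 10·1605621 + 112702 = 16168912 → 534916221/16168912
APPEND 16: p_8 = 16·534916221 + 53118770 = 8611778306, q_8 = 16·16168912 + 1605621 = 260308213 → 8611778306/260308213
APPEND 27: p_9 = 27·8611778306 + 534916221 = 233052930483, q_9 = 27·260308213 + 16168912 = 7044490663 → 233052930483/7044490663
APPEND 11: p_10 = 11·233052930483 + 8611778306 = 2572194013619, q_10 = 11·7044490663 + 260308213 = 77749705506 → 2572194013619/77749705506
APPEND 47: p_11 = 47·2572194013619 + 233052930483 = 121126171570576, q_11 = 47·77749705506 + 7044490663 = 3661280649445 → 121126171570576/3661280649445
APPEND 13: p_12 = 13·121126171570576 + 2572194013619 = 1577212424431107, q_12 = 13·3661280649445 + 77749705506 = 47674398148291 → 1577212424431107/47674398148291
APPEND 36: p_13 = 36·1577212424431107 + 121126171570576 = 56900773451090428, q_13 = 36·47674398148291 + 3661280649445 = 1719939613987921 → 56900773451090428/1719939613987921
APPEND 26: p_14 = 26·56900773451090428 + 1577212424431107 = 1480997322152782235, q_14 = 26·1719939613987921 + 47674398148291 = 44766104361834237 → 1480997322152782235/44766104361834237
APPEND 14: p_15 = 14·1480997322152782235 + 56900773451090428 = 20790863283590041718, q_15 = 14·44766104361834237 + 1719939613987921 = 628445400679667239 → 20790863283590041718/628445400679667239
APPEND 27: p_16 = 27·20790863283590041718 + 1480997322152782235 = 562834305979083908621, q_16 = 27·628445400679667239 + 44766104361834237 = 17012791922712849690 → 562834305979083908621/17012791922712849690
APPEND 7: p_17 = 7·562834305979083908621 + 20790863283590041718 = 3960631005137177402065, q_17 = 7·17012791922712849690 + 628445400679667239 = 119717988859669615069 → 3960631005137177402065/119717988859669615069
APPEND 11: p_18 = 11·3960631005137177402065 + 562834305979083908621 = 44129775362488035331336, q_18 = 11·119717988859669615069 + 17012791922712849690 = 1333910669379078615449 → 44129775362488035331336/1333910669379078615449
APPEND 1: p_19 = 1·44129775362488035331336 + 3960631005137177402065 = 48090406367625212733401, q_19 = 1·1333910669379078615449 + 119717988859669615069 = 1453628658238748230518 → 48090406367625212733401/1453628658238748230518

397/12
50617/1530
919476/27793
3728521/112702
53118770/1605621
534916221/16168912
121126171570576/3661280649445
1577212424431107/47674398148291
1480997322152782235/44766104361834237
20790863283590041718/628445400679667239
562834305979083908621/17012791922712849690
3960631005137177402065/119717988859669615069
48090406367625212733401/1453628658238748230518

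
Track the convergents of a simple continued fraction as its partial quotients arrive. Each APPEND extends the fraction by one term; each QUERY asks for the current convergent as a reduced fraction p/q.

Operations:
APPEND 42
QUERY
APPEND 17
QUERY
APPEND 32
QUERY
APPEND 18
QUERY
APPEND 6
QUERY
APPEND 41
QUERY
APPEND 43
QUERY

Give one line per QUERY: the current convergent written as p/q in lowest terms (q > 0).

42/1
715/17
22922/545
413311/9827
2502788/59507
103027619/2449614
4432690405/105392909

APPEND 42: p_0 = 42·1 + 0 = 42, q_0 = 42·0 + 1 = 1 → 42/1
APPEND 17: p_1 = 17·42 + 1 = 715, q_1 = 17·1 + 0 = 17 → 715/17
APPEND 32: p_2 = 32·715 + 42 = 22922, q_2 = 32·17 + 1 = 545 → 22922/545
APPEND 18: p_3 = 18·22922 + 715 = 413311, q_3 = 18·545 + 17 = 9827 → 413311/9827
APPEND 6: p_4 = 6·413311 + 22922 = 2502788, q_4 = 6·9827 + 545 = 59507 → 2502788/59507
APPEND 41: p_5 = 41·2502788 + 413311 = 103027619, q_5 = 41·59507 + 9827 = 2449614 → 103027619/2449614
APPEND 43: p_6 = 43·103027619 + 2502788 = 4432690405, q_6 = 43·2449614 + 59507 = 105392909 → 4432690405/105392909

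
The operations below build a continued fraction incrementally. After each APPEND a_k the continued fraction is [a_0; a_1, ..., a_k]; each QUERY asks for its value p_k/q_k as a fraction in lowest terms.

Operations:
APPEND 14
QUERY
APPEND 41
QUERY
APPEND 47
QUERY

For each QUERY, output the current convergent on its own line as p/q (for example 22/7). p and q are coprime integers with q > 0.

14/1
575/41
27039/1928

APPEND 14: p_0 = 14·1 + 0 = 14, q_0 = 14·0 + 1 = 1 → 14/1
APPEND 41: p_1 = 41·14 + 1 = 575, q_1 = 41·1 + 0 = 41 → 575/41
APPEND 47: p_2 = 47·575 + 14 = 27039, q_2 = 47·41 + 1 = 1928 → 27039/1928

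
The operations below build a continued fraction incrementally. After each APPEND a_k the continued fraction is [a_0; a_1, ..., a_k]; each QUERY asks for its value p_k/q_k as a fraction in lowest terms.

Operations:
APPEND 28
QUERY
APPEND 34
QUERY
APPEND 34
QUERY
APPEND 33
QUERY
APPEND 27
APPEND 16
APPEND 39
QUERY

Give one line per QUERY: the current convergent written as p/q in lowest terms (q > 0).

APPEND 28: p_0 = 28·1 + 0 = 28, q_0 = 28·0 + 1 = 1 → 28/1
APPEND 34: p_1 = 34·28 + 1 = 953, q_1 = 34·1 + 0 = 34 → 953/34
APPEND 34: p_2 = 34·953 + 28 = 32430, q_2 = 34·34 + 1 = 1157 → 32430/1157
APPEND 33: p_3 = 33·32430 + 953 = 1071143, q_3 = 33·1157 + 34 = 38215 → 1071143/38215
APPEND 27: p_4 = 27·1071143 + 32430 = 28953291, q_4 = 27·38215 + 1157 = 1032962 → 28953291/1032962
APPEND 16: p_5 = 16·28953291 + 1071143 = 464323799, q_5 = 16·1032962 + 38215 = 16565607 → 464323799/16565607
APPEND 39: p_6 = 39·464323799 + 28953291 = 18137581452, q_6 = 39·16565607 + 1032962 = 647091635 → 18137581452/647091635

28/1
953/34
32430/1157
1071143/38215
18137581452/647091635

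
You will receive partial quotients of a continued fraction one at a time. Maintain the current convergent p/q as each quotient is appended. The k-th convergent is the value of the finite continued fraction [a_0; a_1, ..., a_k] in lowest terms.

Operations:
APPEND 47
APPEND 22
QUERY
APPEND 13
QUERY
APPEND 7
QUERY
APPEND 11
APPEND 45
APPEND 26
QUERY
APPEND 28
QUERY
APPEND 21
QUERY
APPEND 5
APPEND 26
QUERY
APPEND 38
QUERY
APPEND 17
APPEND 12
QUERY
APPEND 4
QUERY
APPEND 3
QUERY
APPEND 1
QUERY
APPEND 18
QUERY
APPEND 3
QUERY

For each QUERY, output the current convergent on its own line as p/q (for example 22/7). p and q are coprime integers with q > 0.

1035/22
13502/287
95549/2031
1249061785/26550194
35021729874/744425723
736705389139/15659490377
97418970953933/2070748308185
3705639444925023/78767477588638
760825113861076911/16172181885369010
3106393744978986968/66029845408791071
10080006348798037815/214261718111742223
13186400093777024783/280291563520533294
247435208036784483909/5259509861481341515
755492024204130476510/16058821147964557839

APPEND 47: p_0 = 47·1 + 0 = 47, q_0 = 47·0 + 1 = 1 → 47/1
APPEND 22: p_1 = 22·47 + 1 = 1035, q_1 = 22·1 + 0 = 22 → 1035/22
APPEND 13: p_2 = 13·1035 + 47 = 13502, q_2 = 13·22 + 1 = 287 → 13502/287
APPEND 7: p_3 = 7·13502 + 1035 = 95549, q_3 = 7·287 + 22 = 2031 → 95549/2031
APPEND 11: p_4 = 11·95549 + 13502 = 1064541, q_4 = 11·2031 + 287 = 22628 → 1064541/22628
APPEND 45: p_5 = 45·1064541 + 95549 = 47999894, q_5 = 45·22628 + 2031 = 1020291 → 47999894/1020291
APPEND 26: p_6 = 26·47999894 + 1064541 = 1249061785, q_6 = 26·1020291 + 22628 = 26550194 → 1249061785/26550194
APPEND 28: p_7 = 28·1249061785 + 47999894 = 35021729874, q_7 = 28·26550194 + 1020291 = 744425723 → 35021729874/744425723
APPEND 21: p_8 = 21·35021729874 + 1249061785 = 736705389139, q_8 = 21·744425723 + 26550194 = 15659490377 → 736705389139/15659490377
APPEND 5: p_9 = 5·736705389139 + 35021729874 = 3718548675569, q_9 = 5·15659490377 + 744425723 = 79041877608 → 3718548675569/79041877608
APPEND 26: p_10 = 26·3718548675569 + 736705389139 = 97418970953933, q_10 = 26·79041877608 + 15659490377 = 2070748308185 → 97418970953933/2070748308185
APPEND 38: p_11 = 38·97418970953933 + 3718548675569 = 3705639444925023, q_11 = 38·2070748308185 + 79041877608 = 78767477588638 → 3705639444925023/78767477588638
APPEND 17: p_12 = 17·3705639444925023 + 97418970953933 = 63093289534679324, q_12 = 17·78767477588638 + 2070748308185 = 1341117867315031 → 63093289534679324/1341117867315031
APPEND 12: p_13 = 12·63093289534679324 + 3705639444925023 = 760825113861076911, q_13 = 12·1341117867315031 + 78767477588638 = 16172181885369010 → 760825113861076911/16172181885369010
APPEND 4: p_14 = 4·760825113861076911 + 63093289534679324 = 3106393744978986968, q_14 = 4·16172181885369010 + 1341117867315031 = 66029845408791071 → 3106393744978986968/66029845408791071
APPEND 3: p_15 = 3·3106393744978986968 + 760825113861076911 = 10080006348798037815, q_15 = 3·66029845408791071 + 16172181885369010 = 214261718111742223 → 10080006348798037815/214261718111742223
APPEND 1: p_16 = 1·10080006348798037815 + 3106393744978986968 = 13186400093777024783, q_16 = 1·214261718111742223 + 66029845408791071 = 280291563520533294 → 13186400093777024783/280291563520533294
APPEND 18: p_17 = 18·13186400093777024783 + 10080006348798037815 = 247435208036784483909, q_17 = 18·280291563520533294 + 214261718111742223 = 5259509861481341515 → 247435208036784483909/5259509861481341515
APPEND 3: p_18 = 3·247435208036784483909 + 13186400093777024783 = 755492024204130476510, q_18 = 3·5259509861481341515 + 280291563520533294 = 16058821147964557839 → 755492024204130476510/16058821147964557839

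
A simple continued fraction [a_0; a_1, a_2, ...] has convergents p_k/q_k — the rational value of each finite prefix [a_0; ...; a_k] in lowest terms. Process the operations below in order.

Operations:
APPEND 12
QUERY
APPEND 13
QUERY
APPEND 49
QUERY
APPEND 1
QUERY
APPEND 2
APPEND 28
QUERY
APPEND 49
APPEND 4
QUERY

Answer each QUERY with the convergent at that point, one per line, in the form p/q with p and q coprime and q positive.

12/1
157/13
7705/638
7862/651
663874/54971
130876894/10837047

APPEND 12: p_0 = 12·1 + 0 = 12, q_0 = 12·0 + 1 = 1 → 12/1
APPEND 13: p_1 = 13·12 + 1 = 157, q_1 = 13·1 + 0 = 13 → 157/13
APPEND 49: p_2 = 49·157 + 12 = 7705, q_2 = 49·13 + 1 = 638 → 7705/638
APPEND 1: p_3 = 1·7705 + 157 = 7862, q_3 = 1·638 + 13 = 651 → 7862/651
APPEND 2: p_4 = 2·7862 + 7705 = 23429, q_4 = 2·651 + 638 = 1940 → 23429/1940
APPEND 28: p_5 = 28·23429 + 7862 = 663874, q_5 = 28·1940 + 651 = 54971 → 663874/54971
APPEND 49: p_6 = 49·663874 + 23429 = 32553255, q_6 = 49·54971 + 1940 = 2695519 → 32553255/2695519
APPEND 4: p_7 = 4·32553255 + 663874 = 130876894, q_7 = 4·2695519 + 54971 = 10837047 → 130876894/10837047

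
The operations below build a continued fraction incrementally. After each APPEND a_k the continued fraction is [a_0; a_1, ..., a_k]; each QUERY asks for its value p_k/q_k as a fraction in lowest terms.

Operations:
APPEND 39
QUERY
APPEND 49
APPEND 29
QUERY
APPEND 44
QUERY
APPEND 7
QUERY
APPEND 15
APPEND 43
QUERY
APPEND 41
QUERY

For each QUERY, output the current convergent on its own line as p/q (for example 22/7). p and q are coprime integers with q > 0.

39/1
55487/1422
2443340/62617
17158867/439741
11189691702/286765217
459037186127/11764032629

APPEND 39: p_0 = 39·1 + 0 = 39, q_0 = 39·0 + 1 = 1 → 39/1
APPEND 49: p_1 = 49·39 + 1 = 1912, q_1 = 49·1 + 0 = 49 → 1912/49
APPEND 29: p_2 = 29·1912 + 39 = 55487, q_2 = 29·49 + 1 = 1422 → 55487/1422
APPEND 44: p_3 = 44·55487 + 1912 = 2443340, q_3 = 44·1422 + 49 = 62617 → 2443340/62617
APPEND 7: p_4 = 7·2443340 + 55487 = 17158867, q_4 = 7·62617 + 1422 = 439741 → 17158867/439741
APPEND 15: p_5 = 15·17158867 + 2443340 = 259826345, q_5 = 15·439741 + 62617 = 6658732 → 259826345/6658732
APPEND 43: p_6 = 43·259826345 + 17158867 = 11189691702, q_6 = 43·6658732 + 439741 = 286765217 → 11189691702/286765217
APPEND 41: p_7 = 41·11189691702 + 259826345 = 459037186127, q_7 = 41·286765217 + 6658732 = 11764032629 → 459037186127/11764032629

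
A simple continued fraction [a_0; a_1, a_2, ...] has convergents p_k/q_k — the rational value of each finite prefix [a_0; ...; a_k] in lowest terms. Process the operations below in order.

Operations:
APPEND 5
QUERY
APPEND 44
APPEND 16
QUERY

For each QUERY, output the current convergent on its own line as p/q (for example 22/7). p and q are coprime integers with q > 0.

5/1
3541/705

APPEND 5: p_0 = 5·1 + 0 = 5, q_0 = 5·0 + 1 = 1 → 5/1
APPEND 44: p_1 = 44·5 + 1 = 221, q_1 = 44·1 + 0 = 44 → 221/44
APPEND 16: p_2 = 16·221 + 5 = 3541, q_2 = 16·44 + 1 = 705 → 3541/705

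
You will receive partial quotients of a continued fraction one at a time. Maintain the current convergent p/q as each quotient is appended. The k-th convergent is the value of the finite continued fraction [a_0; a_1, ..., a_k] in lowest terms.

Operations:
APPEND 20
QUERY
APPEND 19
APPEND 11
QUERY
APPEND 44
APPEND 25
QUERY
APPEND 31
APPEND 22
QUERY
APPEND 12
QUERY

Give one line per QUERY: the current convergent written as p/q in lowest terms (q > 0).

20/1
4211/210
4645836/231685
3177190618/158444553
38270493997/1908526130

APPEND 20: p_0 = 20·1 + 0 = 20, q_0 = 20·0 + 1 = 1 → 20/1
APPEND 19: p_1 = 19·20 + 1 = 381, q_1 = 19·1 + 0 = 19 → 381/19
APPEND 11: p_2 = 11·381 + 20 = 4211, q_2 = 11·19 + 1 = 210 → 4211/210
APPEND 44: p_3 = 44·4211 + 381 = 185665, q_3 = 44·210 + 19 = 9259 → 185665/9259
APPEND 25: p_4 = 25·185665 + 4211 = 4645836, q_4 = 25·9259 + 210 = 231685 → 4645836/231685
APPEND 31: p_5 = 31·4645836 + 185665 = 144206581, q_5 = 31·231685 + 9259 = 7191494 → 144206581/7191494
APPEND 22: p_6 = 22·144206581 + 4645836 = 3177190618, q_6 = 22·7191494 + 231685 = 158444553 → 3177190618/158444553
APPEND 12: p_7 = 12·3177190618 + 144206581 = 38270493997, q_7 = 12·158444553 + 7191494 = 1908526130 → 38270493997/1908526130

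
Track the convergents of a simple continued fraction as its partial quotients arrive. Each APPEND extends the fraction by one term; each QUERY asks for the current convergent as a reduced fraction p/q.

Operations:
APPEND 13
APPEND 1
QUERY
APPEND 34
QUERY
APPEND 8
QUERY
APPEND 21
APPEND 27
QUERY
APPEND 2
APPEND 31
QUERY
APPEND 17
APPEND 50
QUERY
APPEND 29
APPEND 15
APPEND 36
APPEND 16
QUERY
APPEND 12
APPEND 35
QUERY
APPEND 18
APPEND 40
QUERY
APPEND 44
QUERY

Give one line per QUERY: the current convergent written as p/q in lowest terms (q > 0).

14/1
489/35
3926/281
2243171/160553
143890758/10298855
122679498908/8780677705
30940900311942061/2214567845157547
13093685164773904586/937169049645687157
9455475854389941735106/676767404202312474037
416276997147388065540427/29794661540780565527300

APPEND 13: p_0 = 13·1 + 0 = 13, q_0 = 13·0 + 1 = 1 → 13/1
APPEND 1: p_1 = 1·13 + 1 = 14, q_1 = 1·1 + 0 = 1 → 14/1
APPEND 34: p_2 = 34·14 + 13 = 489, q_2 = 34·1 + 1 = 35 → 489/35
APPEND 8: p_3 = 8·489 + 14 = 3926, q_3 = 8·35 + 1 = 281 → 3926/281
APPEND 21: p_4 = 21·3926 + 489 = 82935, q_4 = 21·281 + 35 = 5936 → 82935/5936
APPEND 27: p_5 = 27·82935 + 3926 = 2243171, q_5 = 27·5936 + 281 = 160553 → 2243171/160553
APPEND 2: p_6 = 2·2243171 + 82935 = 4569277, q_6 = 2·160553 + 5936 = 327042 → 4569277/327042
APPEND 31: p_7 = 31·4569277 + 2243171 = 143890758, q_7 = 31·327042 + 160553 = 10298855 → 143890758/10298855
APPEND 17: p_8 = 17·143890758 + 4569277 = 2450712163, q_8 = 17·10298855 + 327042 = 175407577 → 2450712163/175407577
APPEND 50: p_9 = 50·2450712163 + 143890758 = 122679498908, q_9 = 50·175407577 + 10298855 = 8780677705 → 122679498908/8780677705
APPEND 29: p_10 = 29·122679498908 + 2450712163 = 3560156180495, q_10 = 29·8780677705 + 175407577 = 254815061022 → 3560156180495/254815061022
APPEND 15: p_11 = 15·3560156180495 + 122679498908 = 53525022206333, q_11 = 15·254815061022 + 8780677705 = 3831006593035 → 53525022206333/3831006593035
APPEND 36: p_12 = 36·53525022206333 + 3560156180495 = 1930460955608483, q_12 = 36·3831006593035 + 254815061022 = 138171052410282 → 1930460955608483/138171052410282
APPEND 16: p_13 = 16·1930460955608483 + 53525022206333 = 30940900311942061, q_13 = 16·138171052410282 + 3831006593035 = 2214567845157547 → 30940900311942061/2214567845157547
APPEND 12: p_14 = 12·30940900311942061 + 1930460955608483 = 373221264698913215, q_14 = 12·2214567845157547 + 138171052410282 = 26712985194300846 → 373221264698913215/26712985194300846
APPEND 35: p_15 = 35·373221264698913215 + 30940900311942061 = 13093685164773904586, q_15 = 35·26712985194300846 + 2214567845157547 = 937169049645687157 → 13093685164773904586/937169049645687157
APPEND 18: p_16 = 18·13093685164773904586 + 373221264698913215 = 236059554230629195763, q_16 = 18·937169049645687157 + 26712985194300846 = 16895755878816669672 → 236059554230629195763/16895755878816669672
APPEND 40: p_17 = 40·236059554230629195763 + 13093685164773904586 = 9455475854389941735106, q_17 = 40·16895755878816669672 + 937169049645687157 = 676767404202312474037 → 9455475854389941735106/676767404202312474037
APPEND 44: p_18 = 44·9455475854389941735106 + 236059554230629195763 = 416276997147388065540427, q_18 = 44·676767404202312474037 + 16895755878816669672 = 29794661540780565527300 → 416276997147388065540427/29794661540780565527300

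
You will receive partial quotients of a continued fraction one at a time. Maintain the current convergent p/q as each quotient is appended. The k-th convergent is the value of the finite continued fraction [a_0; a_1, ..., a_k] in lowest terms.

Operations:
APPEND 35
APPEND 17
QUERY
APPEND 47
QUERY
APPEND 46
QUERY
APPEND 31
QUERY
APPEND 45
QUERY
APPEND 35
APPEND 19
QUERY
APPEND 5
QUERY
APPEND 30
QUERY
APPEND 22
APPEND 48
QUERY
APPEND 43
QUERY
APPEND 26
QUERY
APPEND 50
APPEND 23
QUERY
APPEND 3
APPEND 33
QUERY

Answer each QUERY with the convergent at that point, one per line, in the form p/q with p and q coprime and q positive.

596/17
28047/800
1290758/36817
40041545/1142127
1803160283/51432532
1201665537833/34275766725
6071478340615/173180114372
183346015756283/5229679197885
194088169614740651/5536083557654301
8349830977258826834/238166819101602785
217289693578344238335/6197873380199326711
250292483421151171340767/7139230097448761908416
25388051880941634668614972/724157360327235432806655

APPEND 35: p_0 = 35·1 + 0 = 35, q_0 = 35·0 + 1 = 1 → 35/1
APPEND 17: p_1 = 17·35 + 1 = 596, q_1 = 17·1 + 0 = 17 → 596/17
APPEND 47: p_2 = 47·596 + 35 = 28047, q_2 = 47·17 + 1 = 800 → 28047/800
APPEND 46: p_3 = 46·28047 + 596 = 1290758, q_3 = 46·800 + 17 = 36817 → 1290758/36817
APPEND 31: p_4 = 31·1290758 + 28047 = 40041545, q_4 = 31·36817 + 800 = 1142127 → 40041545/1142127
APPEND 45: p_5 = 45·40041545 + 1290758 = 1803160283, q_5 = 45·1142127 + 36817 = 51432532 → 1803160283/51432532
APPEND 35: p_6 = 35·1803160283 + 40041545 = 63150651450, q_6 = 35·51432532 + 1142127 = 1801280747 → 63150651450/1801280747
APPEND 19: p_7 = 19·63150651450 + 1803160283 = 1201665537833, q_7 = 19·1801280747 + 51432532 = 34275766725 → 1201665537833/34275766725
APPEND 5: p_8 = 5·1201665537833 + 63150651450 = 6071478340615, q_8 = 5·34275766725 + 1801280747 = 173180114372 → 6071478340615/173180114372
APPEND 30: p_9 = 30·6071478340615 + 1201665537833 = 183346015756283, q_9 = 30·173180114372 + 34275766725 = 5229679197885 → 183346015756283/5229679197885
APPEND 22: p_10 = 22·183346015756283 + 6071478340615 = 4039683824978841, q_10 = 22·5229679197885 + 173180114372 = 115226122467842 → 4039683824978841/115226122467842
APPEND 48: p_11 = 48·4039683824978841 + 183346015756283 = 194088169614740651, q_11 = 48·115226122467842 + 5229679197885 = 5536083557654301 → 194088169614740651/5536083557654301
APPEND 43: p_12 = 43·194088169614740651 + 4039683824978841 = 8349830977258826834, q_12 = 43·5536083557654301 + 115226122467842 = 238166819101602785 → 8349830977258826834/238166819101602785
APPEND 26: p_13 = 26·8349830977258826834 + 194088169614740651 = 217289693578344238335, q_13 = 26·238166819101602785 + 5536083557654301 = 6197873380199326711 → 217289693578344238335/6197873380199326711
APPEND 50: p_14 = 50·217289693578344238335 + 8349830977258826834 = 10872834509894470743584, q_14 = 50·6197873380199326711 + 238166819101602785 = 310131835829067938335 → 10872834509894470743584/310131835829067938335
APPEND 23: p_15 = 23·10872834509894470743584 + 217289693578344238335 = 250292483421151171340767, q_15 = 23·310131835829067938335 + 6197873380199326711 = 7139230097448761908416 → 250292483421151171340767/7139230097448761908416
APPEND 3: p_16 = 3·250292483421151171340767 + 10872834509894470743584 = 761750284773347984765885, q_16 = 3·7139230097448761908416 + 310131835829067938335 = 21727822128175353663583 → 761750284773347984765885/21727822128175353663583
APPEND 33: p_17 = 33·761750284773347984765885 + 250292483421151171340767 = 25388051880941634668614972, q_17 = 33·21727822128175353663583 + 7139230097448761908416 = 724157360327235432806655 → 25388051880941634668614972/724157360327235432806655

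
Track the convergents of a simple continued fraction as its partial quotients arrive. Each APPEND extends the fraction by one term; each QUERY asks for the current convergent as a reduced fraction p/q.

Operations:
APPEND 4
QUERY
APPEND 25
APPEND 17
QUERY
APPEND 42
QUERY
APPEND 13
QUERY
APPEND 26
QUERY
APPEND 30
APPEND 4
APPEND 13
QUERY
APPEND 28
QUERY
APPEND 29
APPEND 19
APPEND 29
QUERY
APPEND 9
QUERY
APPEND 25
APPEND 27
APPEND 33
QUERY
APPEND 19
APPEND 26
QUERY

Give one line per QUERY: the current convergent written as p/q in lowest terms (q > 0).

APPEND 4: p_0 = 4·1 + 0 = 4, q_0 = 4·0 + 1 = 1 → 4/1
APPEND 25: p_1 = 25·4 + 1 = 101, q_1 = 25·1 + 0 = 25 → 101/25
APPEND 17: p_2 = 17·101 + 4 = 1721, q_2 = 17·25 + 1 = 426 → 1721/426
APPEND 42: p_3 = 42·1721 + 101 = 72383, q_3 = 42·426 + 25 = 17917 → 72383/17917
APPEND 13: p_4 = 13·72383 + 1721 = 942700, q_4 = 13·17917 + 426 = 233347 → 942700/233347
APPEND 26: p_5 = 26·942700 + 72383 = 24582583, q_5 = 26·233347 + 17917 = 6084939 → 24582583/6084939
APPEND 30: p_6 = 30·24582583 + 942700 = 738420190, q_6 = 30·6084939 + 233347 = 182781517 → 738420190/182781517
APPEND 4: p_7 = 4·738420190 + 24582583 = 2978263343, q_7 = 4·182781517 + 6084939 = 737211007 → 2978263343/737211007
APPEND 13: p_8 = 13·2978263343 + 738420190 = 39455843649, q_8 = 13·737211007 + 182781517 = 9766524608 → 39455843649/9766524608
APPEND 28: p_9 = 28·39455843649 + 2978263343 = 1107741885515, q_9 = 28·9766524608 + 737211007 = 274199900031 → 1107741885515/274199900031
APPEND 29: p_10 = 29·1107741885515 + 39455843649 = 32163970523584, q_10 = 29·274199900031 + 9766524608 = 7961563625507 → 32163970523584/7961563625507
APPEND 19: p_11 = 19·32163970523584 + 1107741885515 = 612223181833611, q_11 = 19·7961563625507 + 274199900031 = 151543908784664 → 612223181833611/151543908784664
APPEND 29: p_12 = 29·612223181833611 + 32163970523584 = 17786636243698303, q_12 = 29·151543908784664 + 7961563625507 = 4402734918380763 → 17786636243698303/4402734918380763
APPEND 9: p_13 = 9·17786636243698303 + 612223181833611 = 160691949375118338, q_13 = 9·4402734918380763 + 151543908784664 = 39776158174211531 → 160691949375118338/39776158174211531
APPEND 25: p_14 = 25·160691949375118338 + 17786636243698303 = 4035085370621656753, q_14 = 25·39776158174211531 + 4402734918380763 = 998806689273669038 → 4035085370621656753/998806689273669038
APPEND 27: p_15 = 27·4035085370621656753 + 160691949375118338 = 109107996956159850669, q_15 = 27·998806689273669038 + 39776158174211531 = 27007556768563275557 → 109107996956159850669/27007556768563275557
APPEND 33: p_16 = 33·109107996956159850669 + 4035085370621656753 = 3604598984923896728830, q_16 = 33·27007556768563275557 + 998806689273669038 = 892248180051861762419 → 3604598984923896728830/892248180051861762419
APPEND 19: p_17 = 19·3604598984923896728830 + 109107996956159850669 = 68596488710510197698439, q_17 = 19·892248180051861762419 + 27007556768563275557 = 16979722977753936761518 → 68596488710510197698439/16979722977753936761518
APPEND 26: p_18 = 26·68596488710510197698439 + 3604598984923896728830 = 1787113305458189036888244, q_18 = 26·16979722977753936761518 + 892248180051861762419 = 442365045601654217561887 → 1787113305458189036888244/442365045601654217561887

4/1
1721/426
72383/17917
942700/233347
24582583/6084939
39455843649/9766524608
1107741885515/274199900031
17786636243698303/4402734918380763
160691949375118338/39776158174211531
3604598984923896728830/892248180051861762419
1787113305458189036888244/442365045601654217561887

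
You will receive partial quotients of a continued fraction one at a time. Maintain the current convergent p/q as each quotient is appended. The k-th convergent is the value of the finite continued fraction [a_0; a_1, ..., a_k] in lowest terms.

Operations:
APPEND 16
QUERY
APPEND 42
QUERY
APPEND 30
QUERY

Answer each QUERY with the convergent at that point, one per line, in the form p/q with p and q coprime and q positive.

APPEND 16: p_0 = 16·1 + 0 = 16, q_0 = 16·0 + 1 = 1 → 16/1
APPEND 42: p_1 = 42·16 + 1 = 673, q_1 = 42·1 + 0 = 42 → 673/42
APPEND 30: p_2 = 30·673 + 16 = 20206, q_2 = 30·42 + 1 = 1261 → 20206/1261

16/1
673/42
20206/1261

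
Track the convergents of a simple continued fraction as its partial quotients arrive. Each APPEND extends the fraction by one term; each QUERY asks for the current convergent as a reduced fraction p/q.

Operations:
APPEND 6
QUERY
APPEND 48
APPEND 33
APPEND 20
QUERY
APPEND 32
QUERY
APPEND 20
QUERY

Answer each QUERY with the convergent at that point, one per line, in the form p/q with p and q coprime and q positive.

6/1
191149/31748
6126311/1017521
122717369/20382168

APPEND 6: p_0 = 6·1 + 0 = 6, q_0 = 6·0 + 1 = 1 → 6/1
APPEND 48: p_1 = 48·6 + 1 = 289, q_1 = 48·1 + 0 = 48 → 289/48
APPEND 33: p_2 = 33·289 + 6 = 9543, q_2 = 33·48 + 1 = 1585 → 9543/1585
APPEND 20: p_3 = 20·9543 + 289 = 191149, q_3 = 20·1585 + 48 = 31748 → 191149/31748
APPEND 32: p_4 = 32·191149 + 9543 = 6126311, q_4 = 32·31748 + 1585 = 1017521 → 6126311/1017521
APPEND 20: p_5 = 20·6126311 + 191149 = 122717369, q_5 = 20·1017521 + 31748 = 20382168 → 122717369/20382168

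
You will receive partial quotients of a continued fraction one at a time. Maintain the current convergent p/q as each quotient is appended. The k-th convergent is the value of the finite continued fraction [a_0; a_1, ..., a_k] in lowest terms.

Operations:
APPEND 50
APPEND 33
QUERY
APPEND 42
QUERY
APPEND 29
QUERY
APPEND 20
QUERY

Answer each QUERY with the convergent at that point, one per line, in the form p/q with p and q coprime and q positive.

1651/33
69392/1387
2014019/40256
40349772/806507

APPEND 50: p_0 = 50·1 + 0 = 50, q_0 = 50·0 + 1 = 1 → 50/1
APPEND 33: p_1 = 33·50 + 1 = 1651, q_1 = 33·1 + 0 = 33 → 1651/33
APPEND 42: p_2 = 42·1651 + 50 = 69392, q_2 = 42·33 + 1 = 1387 → 69392/1387
APPEND 29: p_3 = 29·69392 + 1651 = 2014019, q_3 = 29·1387 + 33 = 40256 → 2014019/40256
APPEND 20: p_4 = 20·2014019 + 69392 = 40349772, q_4 = 20·40256 + 1387 = 806507 → 40349772/806507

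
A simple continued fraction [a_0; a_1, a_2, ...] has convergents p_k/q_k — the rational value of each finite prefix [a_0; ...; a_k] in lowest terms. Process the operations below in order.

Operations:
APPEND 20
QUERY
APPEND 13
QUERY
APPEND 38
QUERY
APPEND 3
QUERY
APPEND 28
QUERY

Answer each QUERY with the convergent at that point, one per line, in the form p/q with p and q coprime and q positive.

APPEND 20: p_0 = 20·1 + 0 = 20, q_0 = 20·0 + 1 = 1 → 20/1
APPEND 13: p_1 = 13·20 + 1 = 261, q_1 = 13·1 + 0 = 13 → 261/13
APPEND 38: p_2 = 38·261 + 20 = 9938, q_2 = 38·13 + 1 = 495 → 9938/495
APPEND 3: p_3 = 3·9938 + 261 = 30075, q_3 = 3·495 + 13 = 1498 → 30075/1498
APPEND 28: p_4 = 28·30075 + 9938 = 852038, q_4 = 28·1498 + 495 = 42439 → 852038/42439

20/1
261/13
9938/495
30075/1498
852038/42439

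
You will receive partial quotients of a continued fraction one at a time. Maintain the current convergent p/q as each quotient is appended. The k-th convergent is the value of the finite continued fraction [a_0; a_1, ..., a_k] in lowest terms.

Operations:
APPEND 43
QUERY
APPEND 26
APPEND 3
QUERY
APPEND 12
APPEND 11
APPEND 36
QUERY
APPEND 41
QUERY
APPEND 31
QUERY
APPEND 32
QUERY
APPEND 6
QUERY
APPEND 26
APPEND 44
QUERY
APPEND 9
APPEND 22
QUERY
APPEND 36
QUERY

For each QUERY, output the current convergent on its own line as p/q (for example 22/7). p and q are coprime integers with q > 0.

APPEND 43: p_0 = 43·1 + 0 = 43, q_0 = 43·0 + 1 = 1 → 43/1
APPEND 26: p_1 = 26·43 + 1 = 1119, q_1 = 26·1 + 0 = 26 → 1119/26
APPEND 3: p_2 = 3·1119 + 43 = 3400, q_2 = 3·26 + 1 = 79 → 3400/79
APPEND 12: p_3 = 12·3400 + 1119 = 41919, q_3 = 12·79 + 26 = 974 → 41919/974
APPEND 11: p_4 = 11·41919 + 3400 = 464509, q_4 = 11·974 + 79 = 10793 → 464509/10793
APPEND 36: p_5 = 36·464509 + 41919 = 16764243, q_5 = 36·10793 + 974 = 389522 → 16764243/389522
APPEND 41: p_6 = 41·16764243 + 464509 = 687798472, q_6 = 41·389522 + 10793 = 15981195 → 687798472/15981195
APPEND 31: p_7 = 31·687798472 + 16764243 = 21338516875, q_7 = 31·15981195 + 389522 = 495806567 → 21338516875/495806567
APPEND 32: p_8 = 32·21338516875 + 687798472 = 683520338472, q_8 = 32·495806567 + 15981195 = 15881791339 → 683520338472/15881791339
APPEND 6: p_9 = 6·683520338472 + 21338516875 = 4122460547707, q_9 = 6·15881791339 + 495806567 = 95786554601 → 4122460547707/95786554601
APPEND 26: p_10 = 26·4122460547707 + 683520338472 = 107867494578854, q_10 = 26·95786554601 + 15881791339 = 2506332210965 → 107867494578854/2506332210965
APPEND 44: p_11 = 44·107867494578854 + 4122460547707 = 4750292222017283, q_11 = 44·2506332210965 + 95786554601 = 110374403837061 → 4750292222017283/110374403837061
APPEND 9: p_12 = 9·4750292222017283 + 107867494578854 = 42860497492734401, q_12 = 9·110374403837061 + 2506332210965 = 995875966744514 → 42860497492734401/995875966744514
APPEND 22: p_13 = 22·42860497492734401 + 4750292222017283 = 947681237062174105, q_13 = 22·995875966744514 + 110374403837061 = 22019645672216369 → 947681237062174105/22019645672216369
APPEND 36: p_14 = 36·947681237062174105 + 42860497492734401 = 34159385031731002181, q_14 = 36·22019645672216369 + 995875966744514 = 793703120166533798 → 34159385031731002181/793703120166533798

43/1
3400/79
16764243/389522
687798472/15981195
21338516875/495806567
683520338472/15881791339
4122460547707/95786554601
4750292222017283/110374403837061
947681237062174105/22019645672216369
34159385031731002181/793703120166533798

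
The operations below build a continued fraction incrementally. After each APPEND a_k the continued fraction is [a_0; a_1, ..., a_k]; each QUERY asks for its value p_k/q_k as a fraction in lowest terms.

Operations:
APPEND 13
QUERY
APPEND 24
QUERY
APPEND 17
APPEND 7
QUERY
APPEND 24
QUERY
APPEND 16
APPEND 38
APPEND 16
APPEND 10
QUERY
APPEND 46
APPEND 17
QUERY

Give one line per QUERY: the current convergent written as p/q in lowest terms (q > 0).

13/1
313/24
37651/2887
908958/69697
89498581550/6862564209
70228593465813/5384981790998

APPEND 13: p_0 = 13·1 + 0 = 13, q_0 = 13·0 + 1 = 1 → 13/1
APPEND 24: p_1 = 24·13 + 1 = 313, q_1 = 24·1 + 0 = 24 → 313/24
APPEND 17: p_2 = 17·313 + 13 = 5334, q_2 = 17·24 + 1 = 409 → 5334/409
APPEND 7: p_3 = 7·5334 + 313 = 37651, q_3 = 7·409 + 24 = 2887 → 37651/2887
APPEND 24: p_4 = 24·37651 + 5334 = 908958, q_4 = 24·2887 + 409 = 69697 → 908958/69697
APPEND 16: p_5 = 16·908958 + 37651 = 14580979, q_5 = 16·69697 + 2887 = 1118039 → 14580979/1118039
APPEND 38: p_6 = 38·14580979 + 908958 = 554986160, q_6 = 38·1118039 + 69697 = 42555179 → 554986160/42555179
APPEND 16: p_7 = 16·554986160 + 14580979 = 8894359539, q_7 = 16·42555179 + 1118039 = 682000903 → 8894359539/682000903
APPEND 10: p_8 = 10·8894359539 + 554986160 = 89498581550, q_8 = 10·682000903 + 42555179 = 6862564209 → 89498581550/6862564209
APPEND 46: p_9 = 46·89498581550 + 8894359539 = 4125829110839, q_9 = 46·6862564209 + 682000903 = 316359954517 → 4125829110839/316359954517
APPEND 17: p_10 = 17·4125829110839 + 89498581550 = 70228593465813, q_10 = 17·316359954517 + 6862564209 = 5384981790998 → 70228593465813/5384981790998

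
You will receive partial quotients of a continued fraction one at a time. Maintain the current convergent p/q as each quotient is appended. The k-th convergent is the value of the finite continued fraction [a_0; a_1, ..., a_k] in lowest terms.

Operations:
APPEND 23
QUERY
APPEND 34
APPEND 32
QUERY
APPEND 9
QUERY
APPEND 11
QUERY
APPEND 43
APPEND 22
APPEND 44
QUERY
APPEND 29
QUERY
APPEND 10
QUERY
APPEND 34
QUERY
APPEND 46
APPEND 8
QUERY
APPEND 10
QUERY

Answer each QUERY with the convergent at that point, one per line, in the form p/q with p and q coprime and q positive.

23/1
25079/1089
226494/9835
2516513/109274
105185746429/4567457929
3052774767120/132559978789
30632933417629/1330167245819
1044572510966506/45358246336635
385692320013981746/16747834236184867
3905004168577694365/169566151860579699

APPEND 23: p_0 = 23·1 + 0 = 23, q_0 = 23·0 + 1 = 1 → 23/1
APPEND 34: p_1 = 34·23 + 1 = 783, q_1 = 34·1 + 0 = 34 → 783/34
APPEND 32: p_2 = 32·783 + 23 = 25079, q_2 = 32·34 + 1 = 1089 → 25079/1089
APPEND 9: p_3 = 9·25079 + 783 = 226494, q_3 = 9·1089 + 34 = 9835 → 226494/9835
APPEND 11: p_4 = 11·226494 + 25079 = 2516513, q_4 = 11·9835 + 1089 = 109274 → 2516513/109274
APPEND 43: p_5 = 43·2516513 + 226494 = 108436553, q_5 = 43·109274 + 9835 = 4708617 → 108436553/4708617
APPEND 22: p_6 = 22·108436553 + 2516513 = 2388120679, q_6 = 22·4708617 + 109274 = 103698848 → 2388120679/103698848
APPEND 44: p_7 = 44·2388120679 + 108436553 = 105185746429, q_7 = 44·103698848 + 4708617 = 4567457929 → 105185746429/4567457929
APPEND 29: p_8 = 29·105185746429 + 2388120679 = 3052774767120, q_8 = 29·4567457929 + 103698848 = 132559978789 → 3052774767120/132559978789
APPEND 10: p_9 = 10·3052774767120 + 105185746429 = 30632933417629, q_9 = 10·132559978789 + 4567457929 = 1330167245819 → 30632933417629/1330167245819
APPEND 34: p_10 = 34·30632933417629 + 3052774767120 = 1044572510966506, q_10 = 34·1330167245819 + 132559978789 = 45358246336635 → 1044572510966506/45358246336635
APPEND 46: p_11 = 46·1044572510966506 + 30632933417629 = 48080968437876905, q_11 = 46·45358246336635 + 1330167245819 = 2087809498731029 → 48080968437876905/2087809498731029
APPEND 8: p_12 = 8·48080968437876905 + 1044572510966506 = 385692320013981746, q_12 = 8·2087809498731029 + 45358246336635 = 16747834236184867 → 385692320013981746/16747834236184867
APPEND 10: p_13 = 10·385692320013981746 + 48080968437876905 = 3905004168577694365, q_13 = 10·16747834236184867 + 2087809498731029 = 169566151860579699 → 3905004168577694365/169566151860579699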